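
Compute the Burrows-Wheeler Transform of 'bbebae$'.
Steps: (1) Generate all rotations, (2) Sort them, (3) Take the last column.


Rotations (sorted):
  0: $bbebae -> last char: e
  1: ae$bbeb -> last char: b
  2: bae$bbe -> last char: e
  3: bbebae$ -> last char: $
  4: bebae$b -> last char: b
  5: e$bbeba -> last char: a
  6: ebae$bb -> last char: b


BWT = ebe$bab


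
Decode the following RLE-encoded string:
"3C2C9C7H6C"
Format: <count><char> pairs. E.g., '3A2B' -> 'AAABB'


Expanding each <count><char> pair:
  3C -> 'CCC'
  2C -> 'CC'
  9C -> 'CCCCCCCCC'
  7H -> 'HHHHHHH'
  6C -> 'CCCCCC'

Decoded = CCCCCCCCCCCCCCHHHHHHHCCCCCC


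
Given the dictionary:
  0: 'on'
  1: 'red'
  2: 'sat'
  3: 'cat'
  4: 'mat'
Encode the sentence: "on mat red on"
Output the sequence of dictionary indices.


Look up each word in the dictionary:
  'on' -> 0
  'mat' -> 4
  'red' -> 1
  'on' -> 0

Encoded: [0, 4, 1, 0]


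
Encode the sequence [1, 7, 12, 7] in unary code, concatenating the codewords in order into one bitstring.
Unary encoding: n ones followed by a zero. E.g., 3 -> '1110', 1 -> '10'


Encode each number as n ones followed by a terminating 0:
  1 -> 10 (2 bits)
  7 -> 11111110 (8 bits)
  12 -> 1111111111110 (13 bits)
  7 -> 11111110 (8 bits)
Total length = 2 + 8 + 13 + 8 = 31 bits.

Unary([1, 7, 12, 7]) = 1011111110111111111111011111110 (31 bits)


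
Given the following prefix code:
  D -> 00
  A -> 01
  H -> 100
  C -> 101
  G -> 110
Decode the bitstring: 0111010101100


Decoding step by step:
Bits 01 -> A
Bits 110 -> G
Bits 101 -> C
Bits 01 -> A
Bits 100 -> H


Decoded message: AGCAH


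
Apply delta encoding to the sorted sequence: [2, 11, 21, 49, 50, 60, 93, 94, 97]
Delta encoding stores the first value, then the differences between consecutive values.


First value: 2
Deltas:
  11 - 2 = 9
  21 - 11 = 10
  49 - 21 = 28
  50 - 49 = 1
  60 - 50 = 10
  93 - 60 = 33
  94 - 93 = 1
  97 - 94 = 3


Delta encoded: [2, 9, 10, 28, 1, 10, 33, 1, 3]


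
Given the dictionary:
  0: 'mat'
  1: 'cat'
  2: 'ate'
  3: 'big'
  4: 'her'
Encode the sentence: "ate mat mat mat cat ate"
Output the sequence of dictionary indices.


Look up each word in the dictionary:
  'ate' -> 2
  'mat' -> 0
  'mat' -> 0
  'mat' -> 0
  'cat' -> 1
  'ate' -> 2

Encoded: [2, 0, 0, 0, 1, 2]


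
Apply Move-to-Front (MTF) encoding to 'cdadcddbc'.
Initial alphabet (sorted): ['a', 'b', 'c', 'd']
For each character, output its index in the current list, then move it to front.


MTF encoding:
'c': index 2 in ['a', 'b', 'c', 'd'] -> ['c', 'a', 'b', 'd']
'd': index 3 in ['c', 'a', 'b', 'd'] -> ['d', 'c', 'a', 'b']
'a': index 2 in ['d', 'c', 'a', 'b'] -> ['a', 'd', 'c', 'b']
'd': index 1 in ['a', 'd', 'c', 'b'] -> ['d', 'a', 'c', 'b']
'c': index 2 in ['d', 'a', 'c', 'b'] -> ['c', 'd', 'a', 'b']
'd': index 1 in ['c', 'd', 'a', 'b'] -> ['d', 'c', 'a', 'b']
'd': index 0 in ['d', 'c', 'a', 'b'] -> ['d', 'c', 'a', 'b']
'b': index 3 in ['d', 'c', 'a', 'b'] -> ['b', 'd', 'c', 'a']
'c': index 2 in ['b', 'd', 'c', 'a'] -> ['c', 'b', 'd', 'a']


Output: [2, 3, 2, 1, 2, 1, 0, 3, 2]


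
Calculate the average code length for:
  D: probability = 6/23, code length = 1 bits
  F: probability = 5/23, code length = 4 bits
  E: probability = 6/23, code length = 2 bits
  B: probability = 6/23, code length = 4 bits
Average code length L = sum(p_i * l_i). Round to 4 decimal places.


Weighted contributions p_i * l_i:
  D: (6/23) * 1 = 6/23
  F: (5/23) * 4 = 20/23
  E: (6/23) * 2 = 12/23
  B: (6/23) * 4 = 24/23
Sum = (6 + 20 + 12 + 24)/23 = 62/23

L = 62/23 = 2.6957 bits/symbol


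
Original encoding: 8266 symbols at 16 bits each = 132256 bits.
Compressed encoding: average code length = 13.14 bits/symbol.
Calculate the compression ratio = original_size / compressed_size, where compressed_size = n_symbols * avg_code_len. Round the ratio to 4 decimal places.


original_size = n_symbols * orig_bits = 8266 * 16 = 132256 bits
compressed_size = n_symbols * avg_code_len = 8266 * 13.14 = 108615.24 bits
ratio = original_size / compressed_size = 132256 / 108615.24 = 1.2177

Compression ratio = 1.2177


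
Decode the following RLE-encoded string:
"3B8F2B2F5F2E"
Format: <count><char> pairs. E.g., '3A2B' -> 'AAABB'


Expanding each <count><char> pair:
  3B -> 'BBB'
  8F -> 'FFFFFFFF'
  2B -> 'BB'
  2F -> 'FF'
  5F -> 'FFFFF'
  2E -> 'EE'

Decoded = BBBFFFFFFFFBBFFFFFFFEE


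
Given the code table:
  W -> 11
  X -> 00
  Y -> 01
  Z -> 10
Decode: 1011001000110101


Decoding:
10 -> Z
11 -> W
00 -> X
10 -> Z
00 -> X
11 -> W
01 -> Y
01 -> Y


Result: ZWXZXWYY


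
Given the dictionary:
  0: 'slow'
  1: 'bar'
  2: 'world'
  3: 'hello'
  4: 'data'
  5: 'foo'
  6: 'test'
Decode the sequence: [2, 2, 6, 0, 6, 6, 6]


Look up each index in the dictionary:
  2 -> 'world'
  2 -> 'world'
  6 -> 'test'
  0 -> 'slow'
  6 -> 'test'
  6 -> 'test'
  6 -> 'test'

Decoded: "world world test slow test test test"


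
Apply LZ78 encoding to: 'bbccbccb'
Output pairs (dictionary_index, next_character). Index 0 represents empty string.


LZ78 encoding steps:
Dictionary: {0: ''}
Step 1: w='' (idx 0), next='b' -> output (0, 'b'), add 'b' as idx 1
Step 2: w='b' (idx 1), next='c' -> output (1, 'c'), add 'bc' as idx 2
Step 3: w='' (idx 0), next='c' -> output (0, 'c'), add 'c' as idx 3
Step 4: w='bc' (idx 2), next='c' -> output (2, 'c'), add 'bcc' as idx 4
Step 5: w='b' (idx 1), end of input -> output (1, '')


Encoded: [(0, 'b'), (1, 'c'), (0, 'c'), (2, 'c'), (1, '')]


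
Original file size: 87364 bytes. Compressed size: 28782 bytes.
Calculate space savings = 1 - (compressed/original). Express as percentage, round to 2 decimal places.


ratio = compressed/original = 28782/87364 = 0.329449
savings = 1 - ratio = 1 - 0.329449 = 0.670551
as a percentage: 0.670551 * 100 = 67.06%

Space savings = 1 - 28782/87364 = 67.06%


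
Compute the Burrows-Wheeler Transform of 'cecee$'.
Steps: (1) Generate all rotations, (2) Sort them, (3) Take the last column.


Rotations (sorted):
  0: $cecee -> last char: e
  1: cecee$ -> last char: $
  2: cee$ce -> last char: e
  3: e$cece -> last char: e
  4: ecee$c -> last char: c
  5: ee$cec -> last char: c


BWT = e$eecc


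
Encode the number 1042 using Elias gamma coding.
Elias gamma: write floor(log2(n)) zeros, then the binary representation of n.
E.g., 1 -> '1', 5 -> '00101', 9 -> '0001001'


num_bits = floor(log2(1042)) + 1 = 11
leading_zeros = num_bits - 1 = 10
binary(1042) = 10000010010

Elias gamma(1042) = '0000000000' + '10000010010' = 000000000010000010010 (21 bits)


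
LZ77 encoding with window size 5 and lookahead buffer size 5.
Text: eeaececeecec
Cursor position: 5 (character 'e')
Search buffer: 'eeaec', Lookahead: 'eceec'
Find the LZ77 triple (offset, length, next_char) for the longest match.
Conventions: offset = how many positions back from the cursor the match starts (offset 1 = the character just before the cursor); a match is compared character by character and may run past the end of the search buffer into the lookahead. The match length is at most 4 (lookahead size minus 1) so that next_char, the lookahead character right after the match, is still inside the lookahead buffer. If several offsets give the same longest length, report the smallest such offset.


Try each offset into the search buffer:
  offset=1 (pos 4, char 'c'): match length 0
  offset=2 (pos 3, char 'e'): match length 3
  offset=3 (pos 2, char 'a'): match length 0
  offset=4 (pos 1, char 'e'): match length 1
  offset=5 (pos 0, char 'e'): match length 1
Longest match has length 3 at offset 2.
next_char = character at position 5 + 3 = 8 -> 'e'

Best match: offset=2, length=3 (matching 'ece' starting at position 3)
LZ77 triple: (2, 3, 'e')


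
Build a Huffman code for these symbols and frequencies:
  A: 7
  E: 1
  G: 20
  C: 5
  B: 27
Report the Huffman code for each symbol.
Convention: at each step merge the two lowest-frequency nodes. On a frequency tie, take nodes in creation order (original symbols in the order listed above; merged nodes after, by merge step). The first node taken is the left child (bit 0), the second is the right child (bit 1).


Huffman tree construction:
Step 1: Merge E(1) + C(5) = 6
Step 2: Merge (E+C)(6) + A(7) = 13
Step 3: Merge ((E+C)+A)(13) + G(20) = 33
Step 4: Merge B(27) + (((E+C)+A)+G)(33) = 60
Read each symbol's code off the tree from the root (left child = 0, right child = 1).

Codes:
  A: 101 (length 3)
  E: 1000 (length 4)
  G: 11 (length 2)
  C: 1001 (length 4)
  B: 0 (length 1)
Average code length: 112/60 = 1.8667 bits/symbol


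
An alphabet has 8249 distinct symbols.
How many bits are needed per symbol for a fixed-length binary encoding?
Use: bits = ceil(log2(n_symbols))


log2(8249) = 13.01
Bracket: 2^13 = 8192 < 8249 <= 2^14 = 16384
So ceil(log2(8249)) = 14

bits = ceil(log2(8249)) = ceil(13.01) = 14 bits


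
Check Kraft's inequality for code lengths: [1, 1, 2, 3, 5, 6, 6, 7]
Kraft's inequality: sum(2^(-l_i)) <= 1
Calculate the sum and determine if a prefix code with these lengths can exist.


Sum = 2^(-1) + 2^(-1) + 2^(-2) + 2^(-3) + 2^(-5) + 2^(-6) + 2^(-6) + 2^(-7)
    = 0.5 + 0.5 + 0.25 + 0.125 + 0.03125 + 0.015625 + 0.015625 + 0.0078125
    = 185/128 = 1.4453125
Since 1.4453125 > 1, Kraft's inequality is NOT satisfied.
A prefix code with these lengths CANNOT exist.

Kraft sum = 1.4453125. Not satisfied.


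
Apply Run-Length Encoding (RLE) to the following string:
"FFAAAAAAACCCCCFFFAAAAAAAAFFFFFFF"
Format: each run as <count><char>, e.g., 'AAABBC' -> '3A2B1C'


Scanning runs left to right:
  i=0: run of 'F' x 2 -> '2F'
  i=2: run of 'A' x 7 -> '7A'
  i=9: run of 'C' x 5 -> '5C'
  i=14: run of 'F' x 3 -> '3F'
  i=17: run of 'A' x 8 -> '8A'
  i=25: run of 'F' x 7 -> '7F'

RLE = 2F7A5C3F8A7F


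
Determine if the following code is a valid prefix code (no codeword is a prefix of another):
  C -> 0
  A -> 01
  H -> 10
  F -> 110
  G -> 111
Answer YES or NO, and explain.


Checking each pair (does one codeword prefix another?):
  C='0' vs A='01': prefix -- VIOLATION

NO -- this is NOT a valid prefix code. C (0) is a prefix of A (01).


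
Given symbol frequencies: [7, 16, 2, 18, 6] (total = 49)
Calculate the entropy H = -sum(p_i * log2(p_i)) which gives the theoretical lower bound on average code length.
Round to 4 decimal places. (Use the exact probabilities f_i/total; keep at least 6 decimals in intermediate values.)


Per-symbol terms -p_i * log2(p_i) with p_i = f_i/49:
  p = 7/49 = 0.142857: log2(p) = -2.807355, -p*log2(p) = 0.401051
  p = 16/49 = 0.326531: log2(p) = -1.614710, -p*log2(p) = 0.527252
  p = 2/49 = 0.040816: log2(p) = -4.614710, -p*log2(p) = 0.188356
  p = 18/49 = 0.367347: log2(p) = -1.444785, -p*log2(p) = 0.530737
  p = 6/49 = 0.122449: log2(p) = -3.029747, -p*log2(p) = 0.370989
H = 0.401051 + 0.527252 + 0.188356 + 0.530737 + 0.370989 = 2.018385

H = 2.0184 bits/symbol


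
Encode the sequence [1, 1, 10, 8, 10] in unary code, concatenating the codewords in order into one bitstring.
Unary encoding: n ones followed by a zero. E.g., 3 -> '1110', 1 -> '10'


Encode each number as n ones followed by a terminating 0:
  1 -> 10 (2 bits)
  1 -> 10 (2 bits)
  10 -> 11111111110 (11 bits)
  8 -> 111111110 (9 bits)
  10 -> 11111111110 (11 bits)
Total length = 2 + 2 + 11 + 9 + 11 = 35 bits.

Unary([1, 1, 10, 8, 10]) = 10101111111111011111111011111111110 (35 bits)


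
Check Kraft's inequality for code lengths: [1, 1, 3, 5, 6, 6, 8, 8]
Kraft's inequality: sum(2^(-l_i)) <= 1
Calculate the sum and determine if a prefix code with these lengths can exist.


Sum = 2^(-1) + 2^(-1) + 2^(-3) + 2^(-5) + 2^(-6) + 2^(-6) + 2^(-8) + 2^(-8)
    = 0.5 + 0.5 + 0.125 + 0.03125 + 0.015625 + 0.015625 + 0.00390625 + 0.00390625
    = 306/256 = 1.1953125
Since 1.1953125 > 1, Kraft's inequality is NOT satisfied.
A prefix code with these lengths CANNOT exist.

Kraft sum = 1.1953125. Not satisfied.


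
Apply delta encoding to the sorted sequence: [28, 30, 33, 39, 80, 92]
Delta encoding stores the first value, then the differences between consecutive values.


First value: 28
Deltas:
  30 - 28 = 2
  33 - 30 = 3
  39 - 33 = 6
  80 - 39 = 41
  92 - 80 = 12


Delta encoded: [28, 2, 3, 6, 41, 12]


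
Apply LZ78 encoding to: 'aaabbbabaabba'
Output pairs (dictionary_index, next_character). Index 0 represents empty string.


LZ78 encoding steps:
Dictionary: {0: ''}
Step 1: w='' (idx 0), next='a' -> output (0, 'a'), add 'a' as idx 1
Step 2: w='a' (idx 1), next='a' -> output (1, 'a'), add 'aa' as idx 2
Step 3: w='' (idx 0), next='b' -> output (0, 'b'), add 'b' as idx 3
Step 4: w='b' (idx 3), next='b' -> output (3, 'b'), add 'bb' as idx 4
Step 5: w='a' (idx 1), next='b' -> output (1, 'b'), add 'ab' as idx 5
Step 6: w='aa' (idx 2), next='b' -> output (2, 'b'), add 'aab' as idx 6
Step 7: w='b' (idx 3), next='a' -> output (3, 'a'), add 'ba' as idx 7


Encoded: [(0, 'a'), (1, 'a'), (0, 'b'), (3, 'b'), (1, 'b'), (2, 'b'), (3, 'a')]


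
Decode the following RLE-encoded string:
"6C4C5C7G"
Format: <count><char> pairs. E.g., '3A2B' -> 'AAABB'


Expanding each <count><char> pair:
  6C -> 'CCCCCC'
  4C -> 'CCCC'
  5C -> 'CCCCC'
  7G -> 'GGGGGGG'

Decoded = CCCCCCCCCCCCCCCGGGGGGG


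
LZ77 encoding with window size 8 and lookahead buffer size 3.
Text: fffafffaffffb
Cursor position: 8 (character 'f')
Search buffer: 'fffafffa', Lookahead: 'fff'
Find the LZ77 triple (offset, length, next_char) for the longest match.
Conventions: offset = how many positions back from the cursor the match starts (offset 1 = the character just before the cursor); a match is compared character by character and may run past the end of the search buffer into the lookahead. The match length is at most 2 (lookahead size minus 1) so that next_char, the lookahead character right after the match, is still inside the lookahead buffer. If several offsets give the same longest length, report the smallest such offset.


Try each offset into the search buffer:
  offset=1 (pos 7, char 'a'): match length 0
  offset=2 (pos 6, char 'f'): match length 1
  offset=3 (pos 5, char 'f'): match length 2
  offset=4 (pos 4, char 'f'): match length 2
  offset=5 (pos 3, char 'a'): match length 0
  offset=6 (pos 2, char 'f'): match length 1
  offset=7 (pos 1, char 'f'): match length 2
  offset=8 (pos 0, char 'f'): match length 2
Longest match has length 2, found at offsets 3, 4, 7, 8; take the smallest, offset 3.
next_char = character at position 8 + 2 = 10 -> 'f'

Best match: offset=3, length=2 (matching 'ff' starting at position 5)
LZ77 triple: (3, 2, 'f')


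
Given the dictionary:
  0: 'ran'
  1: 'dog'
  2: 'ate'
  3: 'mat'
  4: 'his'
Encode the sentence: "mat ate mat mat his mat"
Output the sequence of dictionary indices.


Look up each word in the dictionary:
  'mat' -> 3
  'ate' -> 2
  'mat' -> 3
  'mat' -> 3
  'his' -> 4
  'mat' -> 3

Encoded: [3, 2, 3, 3, 4, 3]


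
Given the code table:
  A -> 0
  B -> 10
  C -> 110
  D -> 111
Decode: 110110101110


Decoding:
110 -> C
110 -> C
10 -> B
111 -> D
0 -> A


Result: CCBDA


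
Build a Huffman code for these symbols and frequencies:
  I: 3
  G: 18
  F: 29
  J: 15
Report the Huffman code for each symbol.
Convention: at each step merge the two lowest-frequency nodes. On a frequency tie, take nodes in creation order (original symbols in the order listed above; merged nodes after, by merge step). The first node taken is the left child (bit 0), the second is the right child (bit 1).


Huffman tree construction:
Step 1: Merge I(3) + J(15) = 18
Step 2: Merge G(18) + (I+J)(18) = 36
Step 3: Merge F(29) + (G+(I+J))(36) = 65
Read each symbol's code off the tree from the root (left child = 0, right child = 1).

Codes:
  I: 110 (length 3)
  G: 10 (length 2)
  F: 0 (length 1)
  J: 111 (length 3)
Average code length: 119/65 = 1.8308 bits/symbol


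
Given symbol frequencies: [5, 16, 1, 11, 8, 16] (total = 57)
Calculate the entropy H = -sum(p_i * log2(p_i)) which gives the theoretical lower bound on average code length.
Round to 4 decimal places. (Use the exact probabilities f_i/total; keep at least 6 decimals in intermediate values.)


Per-symbol terms -p_i * log2(p_i) with p_i = f_i/57:
  p = 5/57 = 0.087719: log2(p) = -3.510962, -p*log2(p) = 0.307979
  p = 16/57 = 0.280702: log2(p) = -1.832890, -p*log2(p) = 0.514495
  p = 1/57 = 0.017544: log2(p) = -5.832890, -p*log2(p) = 0.102331
  p = 11/57 = 0.192982: log2(p) = -2.373458, -p*log2(p) = 0.458036
  p = 8/57 = 0.140351: log2(p) = -2.832890, -p*log2(p) = 0.397599
  p = 16/57 = 0.280702: log2(p) = -1.832890, -p*log2(p) = 0.514495
H = 0.307979 + 0.514495 + 0.102331 + 0.458036 + 0.397599 + 0.514495 = 2.294935

H = 2.2949 bits/symbol


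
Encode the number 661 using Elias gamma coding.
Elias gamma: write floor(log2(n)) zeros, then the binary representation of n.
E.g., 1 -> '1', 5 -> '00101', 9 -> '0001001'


num_bits = floor(log2(661)) + 1 = 10
leading_zeros = num_bits - 1 = 9
binary(661) = 1010010101

Elias gamma(661) = '000000000' + '1010010101' = 0000000001010010101 (19 bits)


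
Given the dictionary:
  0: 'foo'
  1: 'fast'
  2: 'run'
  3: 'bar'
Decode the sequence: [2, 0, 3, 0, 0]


Look up each index in the dictionary:
  2 -> 'run'
  0 -> 'foo'
  3 -> 'bar'
  0 -> 'foo'
  0 -> 'foo'

Decoded: "run foo bar foo foo"


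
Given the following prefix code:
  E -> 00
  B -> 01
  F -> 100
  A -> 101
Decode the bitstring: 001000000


Decoding step by step:
Bits 00 -> E
Bits 100 -> F
Bits 00 -> E
Bits 00 -> E


Decoded message: EFEE


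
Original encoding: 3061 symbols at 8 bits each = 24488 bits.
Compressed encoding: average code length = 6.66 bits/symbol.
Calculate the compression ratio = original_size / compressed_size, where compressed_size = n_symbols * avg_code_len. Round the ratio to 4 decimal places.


original_size = n_symbols * orig_bits = 3061 * 8 = 24488 bits
compressed_size = n_symbols * avg_code_len = 3061 * 6.66 = 20386.26 bits
ratio = original_size / compressed_size = 24488 / 20386.26 = 1.2012

Compression ratio = 1.2012


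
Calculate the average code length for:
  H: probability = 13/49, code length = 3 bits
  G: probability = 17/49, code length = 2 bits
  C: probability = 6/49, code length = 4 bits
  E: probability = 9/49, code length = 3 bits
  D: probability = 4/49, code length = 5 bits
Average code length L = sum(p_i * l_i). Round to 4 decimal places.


Weighted contributions p_i * l_i:
  H: (13/49) * 3 = 39/49
  G: (17/49) * 2 = 34/49
  C: (6/49) * 4 = 24/49
  E: (9/49) * 3 = 27/49
  D: (4/49) * 5 = 20/49
Sum = (39 + 34 + 24 + 27 + 20)/49 = 144/49

L = 144/49 = 2.9388 bits/symbol


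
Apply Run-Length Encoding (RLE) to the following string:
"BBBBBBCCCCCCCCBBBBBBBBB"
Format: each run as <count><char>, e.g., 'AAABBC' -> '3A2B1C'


Scanning runs left to right:
  i=0: run of 'B' x 6 -> '6B'
  i=6: run of 'C' x 8 -> '8C'
  i=14: run of 'B' x 9 -> '9B'

RLE = 6B8C9B


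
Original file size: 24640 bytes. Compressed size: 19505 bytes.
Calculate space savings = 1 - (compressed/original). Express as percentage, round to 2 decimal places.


ratio = compressed/original = 19505/24640 = 0.791599
savings = 1 - ratio = 1 - 0.791599 = 0.208401
as a percentage: 0.208401 * 100 = 20.84%

Space savings = 1 - 19505/24640 = 20.84%


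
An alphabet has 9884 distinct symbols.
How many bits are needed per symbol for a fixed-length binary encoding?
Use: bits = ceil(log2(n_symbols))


log2(9884) = 13.2709
Bracket: 2^13 = 8192 < 9884 <= 2^14 = 16384
So ceil(log2(9884)) = 14

bits = ceil(log2(9884)) = ceil(13.2709) = 14 bits


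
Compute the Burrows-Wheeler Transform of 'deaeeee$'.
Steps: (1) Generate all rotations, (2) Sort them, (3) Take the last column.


Rotations (sorted):
  0: $deaeeee -> last char: e
  1: aeeee$de -> last char: e
  2: deaeeee$ -> last char: $
  3: e$deaeee -> last char: e
  4: eaeeee$d -> last char: d
  5: ee$deaee -> last char: e
  6: eee$deae -> last char: e
  7: eeee$dea -> last char: a


BWT = ee$edeea


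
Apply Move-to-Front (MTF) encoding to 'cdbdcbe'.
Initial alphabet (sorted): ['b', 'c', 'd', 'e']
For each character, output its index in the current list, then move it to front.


MTF encoding:
'c': index 1 in ['b', 'c', 'd', 'e'] -> ['c', 'b', 'd', 'e']
'd': index 2 in ['c', 'b', 'd', 'e'] -> ['d', 'c', 'b', 'e']
'b': index 2 in ['d', 'c', 'b', 'e'] -> ['b', 'd', 'c', 'e']
'd': index 1 in ['b', 'd', 'c', 'e'] -> ['d', 'b', 'c', 'e']
'c': index 2 in ['d', 'b', 'c', 'e'] -> ['c', 'd', 'b', 'e']
'b': index 2 in ['c', 'd', 'b', 'e'] -> ['b', 'c', 'd', 'e']
'e': index 3 in ['b', 'c', 'd', 'e'] -> ['e', 'b', 'c', 'd']


Output: [1, 2, 2, 1, 2, 2, 3]


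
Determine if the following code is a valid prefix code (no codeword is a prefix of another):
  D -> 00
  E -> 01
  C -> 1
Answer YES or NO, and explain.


Checking each pair (does one codeword prefix another?):
  D='00' vs E='01': no prefix
  D='00' vs C='1': no prefix
  E='01' vs D='00': no prefix
  E='01' vs C='1': no prefix
  C='1' vs D='00': no prefix
  C='1' vs E='01': no prefix
No violation found over all pairs.

YES -- this is a valid prefix code. No codeword is a prefix of any other codeword.


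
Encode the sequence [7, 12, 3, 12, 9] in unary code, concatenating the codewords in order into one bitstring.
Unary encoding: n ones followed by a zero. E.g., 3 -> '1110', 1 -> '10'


Encode each number as n ones followed by a terminating 0:
  7 -> 11111110 (8 bits)
  12 -> 1111111111110 (13 bits)
  3 -> 1110 (4 bits)
  12 -> 1111111111110 (13 bits)
  9 -> 1111111110 (10 bits)
Total length = 8 + 13 + 4 + 13 + 10 = 48 bits.

Unary([7, 12, 3, 12, 9]) = 111111101111111111110111011111111111101111111110 (48 bits)


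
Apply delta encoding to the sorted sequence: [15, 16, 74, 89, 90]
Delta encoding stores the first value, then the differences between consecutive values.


First value: 15
Deltas:
  16 - 15 = 1
  74 - 16 = 58
  89 - 74 = 15
  90 - 89 = 1


Delta encoded: [15, 1, 58, 15, 1]


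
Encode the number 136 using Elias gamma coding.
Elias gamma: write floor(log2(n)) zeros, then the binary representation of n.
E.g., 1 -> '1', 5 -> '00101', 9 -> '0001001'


num_bits = floor(log2(136)) + 1 = 8
leading_zeros = num_bits - 1 = 7
binary(136) = 10001000

Elias gamma(136) = '0000000' + '10001000' = 000000010001000 (15 bits)


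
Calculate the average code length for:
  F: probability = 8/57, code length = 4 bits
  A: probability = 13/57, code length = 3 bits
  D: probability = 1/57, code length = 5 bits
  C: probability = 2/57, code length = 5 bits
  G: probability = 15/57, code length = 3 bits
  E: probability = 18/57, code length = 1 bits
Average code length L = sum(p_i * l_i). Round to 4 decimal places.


Weighted contributions p_i * l_i:
  F: (8/57) * 4 = 32/57
  A: (13/57) * 3 = 39/57
  D: (1/57) * 5 = 5/57
  C: (2/57) * 5 = 10/57
  G: (15/57) * 3 = 45/57
  E: (18/57) * 1 = 18/57
Sum = (32 + 39 + 5 + 10 + 45 + 18)/57 = 149/57

L = 149/57 = 2.6140 bits/symbol


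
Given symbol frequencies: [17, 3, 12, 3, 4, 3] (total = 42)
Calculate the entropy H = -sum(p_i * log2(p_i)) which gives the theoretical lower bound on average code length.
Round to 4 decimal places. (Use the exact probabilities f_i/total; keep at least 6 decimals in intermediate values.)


Per-symbol terms -p_i * log2(p_i) with p_i = f_i/42:
  p = 17/42 = 0.404762: log2(p) = -1.304855, -p*log2(p) = 0.528155
  p = 3/42 = 0.071429: log2(p) = -3.807355, -p*log2(p) = 0.271954
  p = 12/42 = 0.285714: log2(p) = -1.807355, -p*log2(p) = 0.516387
  p = 3/42 = 0.071429: log2(p) = -3.807355, -p*log2(p) = 0.271954
  p = 4/42 = 0.095238: log2(p) = -3.392317, -p*log2(p) = 0.323078
  p = 3/42 = 0.071429: log2(p) = -3.807355, -p*log2(p) = 0.271954
H = 0.528155 + 0.271954 + 0.516387 + 0.271954 + 0.323078 + 0.271954 = 2.183482

H = 2.1835 bits/symbol


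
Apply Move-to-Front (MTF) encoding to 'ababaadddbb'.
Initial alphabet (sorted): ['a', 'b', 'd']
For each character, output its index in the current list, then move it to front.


MTF encoding:
'a': index 0 in ['a', 'b', 'd'] -> ['a', 'b', 'd']
'b': index 1 in ['a', 'b', 'd'] -> ['b', 'a', 'd']
'a': index 1 in ['b', 'a', 'd'] -> ['a', 'b', 'd']
'b': index 1 in ['a', 'b', 'd'] -> ['b', 'a', 'd']
'a': index 1 in ['b', 'a', 'd'] -> ['a', 'b', 'd']
'a': index 0 in ['a', 'b', 'd'] -> ['a', 'b', 'd']
'd': index 2 in ['a', 'b', 'd'] -> ['d', 'a', 'b']
'd': index 0 in ['d', 'a', 'b'] -> ['d', 'a', 'b']
'd': index 0 in ['d', 'a', 'b'] -> ['d', 'a', 'b']
'b': index 2 in ['d', 'a', 'b'] -> ['b', 'd', 'a']
'b': index 0 in ['b', 'd', 'a'] -> ['b', 'd', 'a']


Output: [0, 1, 1, 1, 1, 0, 2, 0, 0, 2, 0]


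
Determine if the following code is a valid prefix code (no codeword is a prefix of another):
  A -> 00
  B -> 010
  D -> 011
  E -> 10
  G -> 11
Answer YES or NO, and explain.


Checking each pair (does one codeword prefix another?):
  A='00' vs B='010': no prefix
  A='00' vs D='011': no prefix
  A='00' vs E='10': no prefix
  A='00' vs G='11': no prefix
  B='010' vs A='00': no prefix
  B='010' vs D='011': no prefix
  B='010' vs E='10': no prefix
  B='010' vs G='11': no prefix
  D='011' vs A='00': no prefix
  D='011' vs B='010': no prefix
  D='011' vs E='10': no prefix
  D='011' vs G='11': no prefix
  E='10' vs A='00': no prefix
  E='10' vs B='010': no prefix
  E='10' vs D='011': no prefix
  E='10' vs G='11': no prefix
  G='11' vs A='00': no prefix
  G='11' vs B='010': no prefix
  G='11' vs D='011': no prefix
  G='11' vs E='10': no prefix
No violation found over all pairs.

YES -- this is a valid prefix code. No codeword is a prefix of any other codeword.


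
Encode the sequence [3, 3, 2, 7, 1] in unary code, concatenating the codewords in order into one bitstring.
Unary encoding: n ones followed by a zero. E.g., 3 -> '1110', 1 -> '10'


Encode each number as n ones followed by a terminating 0:
  3 -> 1110 (4 bits)
  3 -> 1110 (4 bits)
  2 -> 110 (3 bits)
  7 -> 11111110 (8 bits)
  1 -> 10 (2 bits)
Total length = 4 + 4 + 3 + 8 + 2 = 21 bits.

Unary([3, 3, 2, 7, 1]) = 111011101101111111010 (21 bits)


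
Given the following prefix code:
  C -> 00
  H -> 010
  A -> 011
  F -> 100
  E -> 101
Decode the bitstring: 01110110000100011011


Decoding step by step:
Bits 011 -> A
Bits 101 -> E
Bits 100 -> F
Bits 00 -> C
Bits 100 -> F
Bits 011 -> A
Bits 011 -> A


Decoded message: AEFCFAA


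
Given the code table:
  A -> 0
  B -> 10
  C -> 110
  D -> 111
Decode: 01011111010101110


Decoding:
0 -> A
10 -> B
111 -> D
110 -> C
10 -> B
10 -> B
111 -> D
0 -> A


Result: ABDCBBDA


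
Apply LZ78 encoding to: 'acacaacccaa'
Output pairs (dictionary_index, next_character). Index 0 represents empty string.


LZ78 encoding steps:
Dictionary: {0: ''}
Step 1: w='' (idx 0), next='a' -> output (0, 'a'), add 'a' as idx 1
Step 2: w='' (idx 0), next='c' -> output (0, 'c'), add 'c' as idx 2
Step 3: w='a' (idx 1), next='c' -> output (1, 'c'), add 'ac' as idx 3
Step 4: w='a' (idx 1), next='a' -> output (1, 'a'), add 'aa' as idx 4
Step 5: w='c' (idx 2), next='c' -> output (2, 'c'), add 'cc' as idx 5
Step 6: w='c' (idx 2), next='a' -> output (2, 'a'), add 'ca' as idx 6
Step 7: w='a' (idx 1), end of input -> output (1, '')


Encoded: [(0, 'a'), (0, 'c'), (1, 'c'), (1, 'a'), (2, 'c'), (2, 'a'), (1, '')]


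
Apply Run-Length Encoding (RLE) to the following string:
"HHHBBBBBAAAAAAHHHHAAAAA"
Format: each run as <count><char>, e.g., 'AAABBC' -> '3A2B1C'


Scanning runs left to right:
  i=0: run of 'H' x 3 -> '3H'
  i=3: run of 'B' x 5 -> '5B'
  i=8: run of 'A' x 6 -> '6A'
  i=14: run of 'H' x 4 -> '4H'
  i=18: run of 'A' x 5 -> '5A'

RLE = 3H5B6A4H5A


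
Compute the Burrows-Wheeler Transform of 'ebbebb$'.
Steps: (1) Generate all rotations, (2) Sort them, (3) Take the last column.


Rotations (sorted):
  0: $ebbebb -> last char: b
  1: b$ebbeb -> last char: b
  2: bb$ebbe -> last char: e
  3: bbebb$e -> last char: e
  4: bebb$eb -> last char: b
  5: ebb$ebb -> last char: b
  6: ebbebb$ -> last char: $


BWT = bbeebb$


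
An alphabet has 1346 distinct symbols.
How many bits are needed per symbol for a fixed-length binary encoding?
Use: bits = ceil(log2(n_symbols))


log2(1346) = 10.3945
Bracket: 2^10 = 1024 < 1346 <= 2^11 = 2048
So ceil(log2(1346)) = 11

bits = ceil(log2(1346)) = ceil(10.3945) = 11 bits


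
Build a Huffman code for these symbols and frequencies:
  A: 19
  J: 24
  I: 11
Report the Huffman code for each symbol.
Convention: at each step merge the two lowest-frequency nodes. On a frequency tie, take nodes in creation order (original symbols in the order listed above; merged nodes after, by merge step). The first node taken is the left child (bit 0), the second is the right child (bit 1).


Huffman tree construction:
Step 1: Merge I(11) + A(19) = 30
Step 2: Merge J(24) + (I+A)(30) = 54
Read each symbol's code off the tree from the root (left child = 0, right child = 1).

Codes:
  A: 11 (length 2)
  J: 0 (length 1)
  I: 10 (length 2)
Average code length: 84/54 = 1.5556 bits/symbol


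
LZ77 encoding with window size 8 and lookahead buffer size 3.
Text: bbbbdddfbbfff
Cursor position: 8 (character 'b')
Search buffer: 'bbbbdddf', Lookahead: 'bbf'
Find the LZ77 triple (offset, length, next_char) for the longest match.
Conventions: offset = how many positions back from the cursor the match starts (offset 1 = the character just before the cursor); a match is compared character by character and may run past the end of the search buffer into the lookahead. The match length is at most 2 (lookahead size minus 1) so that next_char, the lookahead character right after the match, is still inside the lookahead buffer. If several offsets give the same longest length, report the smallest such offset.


Try each offset into the search buffer:
  offset=1 (pos 7, char 'f'): match length 0
  offset=2 (pos 6, char 'd'): match length 0
  offset=3 (pos 5, char 'd'): match length 0
  offset=4 (pos 4, char 'd'): match length 0
  offset=5 (pos 3, char 'b'): match length 1
  offset=6 (pos 2, char 'b'): match length 2
  offset=7 (pos 1, char 'b'): match length 2
  offset=8 (pos 0, char 'b'): match length 2
Longest match has length 2, found at offsets 6, 7, 8; take the smallest, offset 6.
next_char = character at position 8 + 2 = 10 -> 'f'

Best match: offset=6, length=2 (matching 'bb' starting at position 2)
LZ77 triple: (6, 2, 'f')


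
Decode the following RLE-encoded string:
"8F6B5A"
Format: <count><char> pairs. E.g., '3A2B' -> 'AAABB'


Expanding each <count><char> pair:
  8F -> 'FFFFFFFF'
  6B -> 'BBBBBB'
  5A -> 'AAAAA'

Decoded = FFFFFFFFBBBBBBAAAAA


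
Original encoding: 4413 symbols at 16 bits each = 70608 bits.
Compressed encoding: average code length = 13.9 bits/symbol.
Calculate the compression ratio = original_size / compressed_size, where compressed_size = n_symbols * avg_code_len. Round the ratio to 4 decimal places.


original_size = n_symbols * orig_bits = 4413 * 16 = 70608 bits
compressed_size = n_symbols * avg_code_len = 4413 * 13.9 = 61340.7 bits
ratio = original_size / compressed_size = 70608 / 61340.7 = 1.1511

Compression ratio = 1.1511


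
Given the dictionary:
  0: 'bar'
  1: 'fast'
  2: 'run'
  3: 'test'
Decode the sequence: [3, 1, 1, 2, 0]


Look up each index in the dictionary:
  3 -> 'test'
  1 -> 'fast'
  1 -> 'fast'
  2 -> 'run'
  0 -> 'bar'

Decoded: "test fast fast run bar"


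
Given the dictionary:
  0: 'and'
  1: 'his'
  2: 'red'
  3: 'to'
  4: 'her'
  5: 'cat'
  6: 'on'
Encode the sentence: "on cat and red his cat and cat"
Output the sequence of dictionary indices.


Look up each word in the dictionary:
  'on' -> 6
  'cat' -> 5
  'and' -> 0
  'red' -> 2
  'his' -> 1
  'cat' -> 5
  'and' -> 0
  'cat' -> 5

Encoded: [6, 5, 0, 2, 1, 5, 0, 5]


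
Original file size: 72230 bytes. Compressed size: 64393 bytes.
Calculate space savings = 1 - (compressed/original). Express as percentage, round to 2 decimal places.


ratio = compressed/original = 64393/72230 = 0.891499
savings = 1 - ratio = 1 - 0.891499 = 0.108501
as a percentage: 0.108501 * 100 = 10.85%

Space savings = 1 - 64393/72230 = 10.85%


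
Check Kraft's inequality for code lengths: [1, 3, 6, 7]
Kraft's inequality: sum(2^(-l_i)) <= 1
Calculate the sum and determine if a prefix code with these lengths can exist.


Sum = 2^(-1) + 2^(-3) + 2^(-6) + 2^(-7)
    = 0.5 + 0.125 + 0.015625 + 0.0078125
    = 83/128 = 0.6484375
Since 0.6484375 <= 1, Kraft's inequality IS satisfied.
A prefix code with these lengths CAN exist.

Kraft sum = 0.6484375. Satisfied.


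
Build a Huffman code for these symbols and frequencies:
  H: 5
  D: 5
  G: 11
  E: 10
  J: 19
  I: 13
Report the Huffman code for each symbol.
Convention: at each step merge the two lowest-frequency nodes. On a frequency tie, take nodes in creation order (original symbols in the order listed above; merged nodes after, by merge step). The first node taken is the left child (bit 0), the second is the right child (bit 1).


Huffman tree construction:
Step 1: Merge H(5) + D(5) = 10
Step 2: Merge E(10) + (H+D)(10) = 20
Step 3: Merge G(11) + I(13) = 24
Step 4: Merge J(19) + (E+(H+D))(20) = 39
Step 5: Merge (G+I)(24) + (J+(E+(H+D)))(39) = 63
Read each symbol's code off the tree from the root (left child = 0, right child = 1).

Codes:
  H: 1110 (length 4)
  D: 1111 (length 4)
  G: 00 (length 2)
  E: 110 (length 3)
  J: 10 (length 2)
  I: 01 (length 2)
Average code length: 156/63 = 2.4762 bits/symbol


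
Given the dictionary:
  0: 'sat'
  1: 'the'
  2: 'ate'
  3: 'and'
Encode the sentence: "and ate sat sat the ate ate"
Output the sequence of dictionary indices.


Look up each word in the dictionary:
  'and' -> 3
  'ate' -> 2
  'sat' -> 0
  'sat' -> 0
  'the' -> 1
  'ate' -> 2
  'ate' -> 2

Encoded: [3, 2, 0, 0, 1, 2, 2]


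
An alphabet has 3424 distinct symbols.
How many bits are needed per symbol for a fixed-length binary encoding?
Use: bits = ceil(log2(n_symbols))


log2(3424) = 11.7415
Bracket: 2^11 = 2048 < 3424 <= 2^12 = 4096
So ceil(log2(3424)) = 12

bits = ceil(log2(3424)) = ceil(11.7415) = 12 bits


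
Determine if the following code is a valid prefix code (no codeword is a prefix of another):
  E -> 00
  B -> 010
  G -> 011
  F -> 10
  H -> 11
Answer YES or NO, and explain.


Checking each pair (does one codeword prefix another?):
  E='00' vs B='010': no prefix
  E='00' vs G='011': no prefix
  E='00' vs F='10': no prefix
  E='00' vs H='11': no prefix
  B='010' vs E='00': no prefix
  B='010' vs G='011': no prefix
  B='010' vs F='10': no prefix
  B='010' vs H='11': no prefix
  G='011' vs E='00': no prefix
  G='011' vs B='010': no prefix
  G='011' vs F='10': no prefix
  G='011' vs H='11': no prefix
  F='10' vs E='00': no prefix
  F='10' vs B='010': no prefix
  F='10' vs G='011': no prefix
  F='10' vs H='11': no prefix
  H='11' vs E='00': no prefix
  H='11' vs B='010': no prefix
  H='11' vs G='011': no prefix
  H='11' vs F='10': no prefix
No violation found over all pairs.

YES -- this is a valid prefix code. No codeword is a prefix of any other codeword.


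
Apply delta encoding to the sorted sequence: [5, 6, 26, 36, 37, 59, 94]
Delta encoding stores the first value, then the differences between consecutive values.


First value: 5
Deltas:
  6 - 5 = 1
  26 - 6 = 20
  36 - 26 = 10
  37 - 36 = 1
  59 - 37 = 22
  94 - 59 = 35


Delta encoded: [5, 1, 20, 10, 1, 22, 35]


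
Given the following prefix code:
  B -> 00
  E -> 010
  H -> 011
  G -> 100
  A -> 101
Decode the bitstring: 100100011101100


Decoding step by step:
Bits 100 -> G
Bits 100 -> G
Bits 011 -> H
Bits 101 -> A
Bits 100 -> G


Decoded message: GGHAG


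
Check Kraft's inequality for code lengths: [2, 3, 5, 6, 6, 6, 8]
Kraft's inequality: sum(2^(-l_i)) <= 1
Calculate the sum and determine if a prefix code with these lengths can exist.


Sum = 2^(-2) + 2^(-3) + 2^(-5) + 2^(-6) + 2^(-6) + 2^(-6) + 2^(-8)
    = 0.25 + 0.125 + 0.03125 + 0.015625 + 0.015625 + 0.015625 + 0.00390625
    = 117/256 = 0.45703125
Since 0.45703125 <= 1, Kraft's inequality IS satisfied.
A prefix code with these lengths CAN exist.

Kraft sum = 0.45703125. Satisfied.


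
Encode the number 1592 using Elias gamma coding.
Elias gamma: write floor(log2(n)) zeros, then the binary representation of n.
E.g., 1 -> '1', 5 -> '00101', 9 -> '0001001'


num_bits = floor(log2(1592)) + 1 = 11
leading_zeros = num_bits - 1 = 10
binary(1592) = 11000111000

Elias gamma(1592) = '0000000000' + '11000111000' = 000000000011000111000 (21 bits)


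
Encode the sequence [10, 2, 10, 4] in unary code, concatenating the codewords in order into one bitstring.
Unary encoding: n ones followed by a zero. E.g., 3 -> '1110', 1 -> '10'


Encode each number as n ones followed by a terminating 0:
  10 -> 11111111110 (11 bits)
  2 -> 110 (3 bits)
  10 -> 11111111110 (11 bits)
  4 -> 11110 (5 bits)
Total length = 11 + 3 + 11 + 5 = 30 bits.

Unary([10, 2, 10, 4]) = 111111111101101111111111011110 (30 bits)


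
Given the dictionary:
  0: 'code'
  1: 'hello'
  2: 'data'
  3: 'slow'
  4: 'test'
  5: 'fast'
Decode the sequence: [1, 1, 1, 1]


Look up each index in the dictionary:
  1 -> 'hello'
  1 -> 'hello'
  1 -> 'hello'
  1 -> 'hello'

Decoded: "hello hello hello hello"


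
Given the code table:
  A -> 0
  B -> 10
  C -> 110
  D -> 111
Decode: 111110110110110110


Decoding:
111 -> D
110 -> C
110 -> C
110 -> C
110 -> C
110 -> C


Result: DCCCCC


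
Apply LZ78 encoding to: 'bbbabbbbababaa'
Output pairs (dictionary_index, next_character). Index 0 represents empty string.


LZ78 encoding steps:
Dictionary: {0: ''}
Step 1: w='' (idx 0), next='b' -> output (0, 'b'), add 'b' as idx 1
Step 2: w='b' (idx 1), next='b' -> output (1, 'b'), add 'bb' as idx 2
Step 3: w='' (idx 0), next='a' -> output (0, 'a'), add 'a' as idx 3
Step 4: w='bb' (idx 2), next='b' -> output (2, 'b'), add 'bbb' as idx 4
Step 5: w='b' (idx 1), next='a' -> output (1, 'a'), add 'ba' as idx 5
Step 6: w='ba' (idx 5), next='b' -> output (5, 'b'), add 'bab' as idx 6
Step 7: w='a' (idx 3), next='a' -> output (3, 'a'), add 'aa' as idx 7


Encoded: [(0, 'b'), (1, 'b'), (0, 'a'), (2, 'b'), (1, 'a'), (5, 'b'), (3, 'a')]


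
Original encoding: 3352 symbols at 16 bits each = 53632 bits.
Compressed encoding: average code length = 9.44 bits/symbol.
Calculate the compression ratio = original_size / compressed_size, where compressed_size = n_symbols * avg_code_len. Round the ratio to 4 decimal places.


original_size = n_symbols * orig_bits = 3352 * 16 = 53632 bits
compressed_size = n_symbols * avg_code_len = 3352 * 9.44 = 31642.88 bits
ratio = original_size / compressed_size = 53632 / 31642.88 = 1.6949

Compression ratio = 1.6949


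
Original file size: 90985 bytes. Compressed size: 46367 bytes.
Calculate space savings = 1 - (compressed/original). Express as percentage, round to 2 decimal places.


ratio = compressed/original = 46367/90985 = 0.509611
savings = 1 - ratio = 1 - 0.509611 = 0.490389
as a percentage: 0.490389 * 100 = 49.04%

Space savings = 1 - 46367/90985 = 49.04%


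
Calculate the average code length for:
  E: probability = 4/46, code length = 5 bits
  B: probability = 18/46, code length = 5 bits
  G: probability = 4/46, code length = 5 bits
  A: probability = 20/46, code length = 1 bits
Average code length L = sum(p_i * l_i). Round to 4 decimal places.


Weighted contributions p_i * l_i:
  E: (4/46) * 5 = 20/46
  B: (18/46) * 5 = 90/46
  G: (4/46) * 5 = 20/46
  A: (20/46) * 1 = 20/46
Sum = (20 + 90 + 20 + 20)/46 = 150/46

L = 150/46 = 3.2609 bits/symbol


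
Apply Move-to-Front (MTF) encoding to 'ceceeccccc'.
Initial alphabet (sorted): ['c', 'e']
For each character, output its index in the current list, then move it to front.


MTF encoding:
'c': index 0 in ['c', 'e'] -> ['c', 'e']
'e': index 1 in ['c', 'e'] -> ['e', 'c']
'c': index 1 in ['e', 'c'] -> ['c', 'e']
'e': index 1 in ['c', 'e'] -> ['e', 'c']
'e': index 0 in ['e', 'c'] -> ['e', 'c']
'c': index 1 in ['e', 'c'] -> ['c', 'e']
'c': index 0 in ['c', 'e'] -> ['c', 'e']
'c': index 0 in ['c', 'e'] -> ['c', 'e']
'c': index 0 in ['c', 'e'] -> ['c', 'e']
'c': index 0 in ['c', 'e'] -> ['c', 'e']


Output: [0, 1, 1, 1, 0, 1, 0, 0, 0, 0]
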